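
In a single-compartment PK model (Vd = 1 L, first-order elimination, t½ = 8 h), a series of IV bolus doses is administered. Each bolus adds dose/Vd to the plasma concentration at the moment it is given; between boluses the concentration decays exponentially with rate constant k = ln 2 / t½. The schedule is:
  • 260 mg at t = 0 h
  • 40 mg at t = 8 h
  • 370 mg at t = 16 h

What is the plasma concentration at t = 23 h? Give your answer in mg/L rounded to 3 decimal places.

248.091 mg/L

k = ln 2 / 8 = 0.08664 per h
Dose 1 (260 mg at t=0 h): 260·exp(−0.08664·23) = 35.442 mg/L
Dose 2 (40 mg at t=8 h): 40·exp(−0.08664·15) = 10.905 mg/L
Dose 3 (370 mg at t=16 h): 370·exp(−0.08664·7) = 201.744 mg/L
C(23) = 35.442 + 10.905 + 201.744 = 248.091 mg/L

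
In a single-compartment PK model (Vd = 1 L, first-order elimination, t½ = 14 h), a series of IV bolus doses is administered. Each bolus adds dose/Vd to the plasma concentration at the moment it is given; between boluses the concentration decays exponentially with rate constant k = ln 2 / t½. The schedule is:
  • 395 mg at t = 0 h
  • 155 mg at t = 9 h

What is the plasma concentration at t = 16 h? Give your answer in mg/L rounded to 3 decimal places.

288.482 mg/L

k = ln 2 / 14 = 0.04951 per h
Dose 1 (395 mg at t=0 h): 395·exp(−0.04951·16) = 178.880 mg/L
Dose 2 (155 mg at t=9 h): 155·exp(−0.04951·7) = 109.602 mg/L
C(16) = 178.880 + 109.602 = 288.482 mg/L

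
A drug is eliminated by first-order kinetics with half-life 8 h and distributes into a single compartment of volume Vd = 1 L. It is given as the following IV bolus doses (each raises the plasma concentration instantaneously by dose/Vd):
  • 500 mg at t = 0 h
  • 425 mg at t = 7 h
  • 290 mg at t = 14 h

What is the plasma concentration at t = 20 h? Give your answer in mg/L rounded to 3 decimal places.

398.613 mg/L

k = ln 2 / 8 = 0.08664 per h
Dose 1 (500 mg at t=0 h): 500·exp(−0.08664·20) = 88.388 mg/L
Dose 2 (425 mg at t=7 h): 425·exp(−0.08664·13) = 137.789 mg/L
Dose 3 (290 mg at t=14 h): 290·exp(−0.08664·6) = 172.435 mg/L
C(20) = 88.388 + 137.789 + 172.435 = 398.613 mg/L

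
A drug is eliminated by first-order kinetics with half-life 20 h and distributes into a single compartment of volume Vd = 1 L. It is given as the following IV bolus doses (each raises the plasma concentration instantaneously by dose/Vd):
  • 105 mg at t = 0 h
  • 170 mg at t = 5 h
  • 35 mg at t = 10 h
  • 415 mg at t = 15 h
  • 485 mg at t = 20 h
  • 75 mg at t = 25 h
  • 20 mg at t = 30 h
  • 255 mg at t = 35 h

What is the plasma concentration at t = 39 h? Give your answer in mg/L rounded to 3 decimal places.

806.800 mg/L

k = ln 2 / 20 = 0.03466 per h
Dose 1 (105 mg at t=0 h): 105·exp(−0.03466·39) = 27.176 mg/L
Dose 2 (170 mg at t=5 h): 170·exp(−0.03466·34) = 52.324 mg/L
Dose 3 (35 mg at t=10 h): 35·exp(−0.03466·29) = 12.811 mg/L
Dose 4 (415 mg at t=15 h): 415·exp(−0.03466·24) = 180.639 mg/L
Dose 5 (485 mg at t=20 h): 485·exp(−0.03466·19) = 251.052 mg/L
Dose 6 (75 mg at t=25 h): 75·exp(−0.03466·14) = 46.168 mg/L
Dose 7 (20 mg at t=30 h): 20·exp(−0.03466·9) = 14.641 mg/L
Dose 8 (255 mg at t=35 h): 255·exp(−0.03466·4) = 221.990 mg/L
C(39) = 27.176 + 52.324 + 12.811 + 180.639 + 251.052 + 46.168 + 14.641 + 221.990 = 806.800 mg/L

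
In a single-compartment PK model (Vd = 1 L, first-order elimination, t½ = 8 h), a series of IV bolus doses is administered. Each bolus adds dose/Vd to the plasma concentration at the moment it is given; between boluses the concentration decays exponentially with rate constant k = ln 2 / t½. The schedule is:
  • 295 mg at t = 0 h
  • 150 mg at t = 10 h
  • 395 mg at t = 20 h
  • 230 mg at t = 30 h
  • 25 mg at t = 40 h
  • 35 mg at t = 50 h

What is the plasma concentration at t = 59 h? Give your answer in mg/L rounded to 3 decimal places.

56.896 mg/L

k = ln 2 / 8 = 0.08664 per h
Dose 1 (295 mg at t=0 h): 295·exp(−0.08664·59) = 1.777 mg/L
Dose 2 (150 mg at t=10 h): 150·exp(−0.08664·49) = 2.149 mg/L
Dose 3 (395 mg at t=20 h): 395·exp(−0.08664·39) = 13.461 mg/L
Dose 4 (230 mg at t=30 h): 230·exp(−0.08664·29) = 18.642 mg/L
Dose 5 (25 mg at t=40 h): 25·exp(−0.08664·19) = 4.819 mg/L
Dose 6 (35 mg at t=50 h): 35·exp(−0.08664·9) = 16.048 mg/L
C(59) = 1.777 + 2.149 + 13.461 + 18.642 + 4.819 + 16.048 = 56.896 mg/L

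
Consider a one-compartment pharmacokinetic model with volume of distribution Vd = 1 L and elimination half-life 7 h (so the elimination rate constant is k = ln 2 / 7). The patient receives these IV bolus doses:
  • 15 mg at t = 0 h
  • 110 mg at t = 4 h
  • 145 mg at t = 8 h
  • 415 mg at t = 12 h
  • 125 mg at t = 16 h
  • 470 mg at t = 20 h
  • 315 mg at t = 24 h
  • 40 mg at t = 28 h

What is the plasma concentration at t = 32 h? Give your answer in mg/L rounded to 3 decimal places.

k = ln 2 / 7 = 0.09902 per h
Dose 1 (15 mg at t=0 h): 15·exp(−0.09902·32) = 0.631 mg/L
Dose 2 (110 mg at t=4 h): 110·exp(−0.09902·28) = 6.875 mg/L
Dose 3 (145 mg at t=8 h): 145·exp(−0.09902·24) = 13.467 mg/L
Dose 4 (415 mg at t=12 h): 415·exp(−0.09902·20) = 57.275 mg/L
Dose 5 (125 mg at t=16 h): 125·exp(−0.09902·16) = 25.635 mg/L
Dose 6 (470 mg at t=20 h): 470·exp(−0.09902·12) = 143.234 mg/L
Dose 7 (315 mg at t=24 h): 315·exp(−0.09902·8) = 142.651 mg/L
Dose 8 (40 mg at t=28 h): 40·exp(−0.09902·4) = 26.918 mg/L
C(32) = 0.631 + 6.875 + 13.467 + 57.275 + 25.635 + 143.234 + 142.651 + 26.918 = 416.686 mg/L

416.686 mg/L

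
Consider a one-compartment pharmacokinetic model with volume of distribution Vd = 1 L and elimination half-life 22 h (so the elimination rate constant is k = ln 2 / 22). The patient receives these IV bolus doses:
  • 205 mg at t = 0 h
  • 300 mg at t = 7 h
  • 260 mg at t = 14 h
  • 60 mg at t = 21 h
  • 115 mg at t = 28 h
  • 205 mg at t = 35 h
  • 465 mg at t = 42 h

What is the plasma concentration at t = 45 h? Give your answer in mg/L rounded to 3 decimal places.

k = ln 2 / 22 = 0.03151 per h
Dose 1 (205 mg at t=0 h): 205·exp(−0.03151·45) = 49.660 mg/L
Dose 2 (300 mg at t=7 h): 300·exp(−0.03151·38) = 90.607 mg/L
Dose 3 (260 mg at t=14 h): 260·exp(−0.03151·31) = 97.903 mg/L
Dose 4 (60 mg at t=21 h): 60·exp(−0.03151·24) = 28.168 mg/L
Dose 5 (115 mg at t=28 h): 115·exp(−0.03151·17) = 67.311 mg/L
Dose 6 (205 mg at t=35 h): 205·exp(−0.03151·10) = 149.597 mg/L
Dose 7 (465 mg at t=42 h): 465·exp(−0.03151·3) = 423.061 mg/L
C(45) = 49.660 + 90.607 + 97.903 + 28.168 + 67.311 + 149.597 + 423.061 = 906.307 mg/L

906.307 mg/L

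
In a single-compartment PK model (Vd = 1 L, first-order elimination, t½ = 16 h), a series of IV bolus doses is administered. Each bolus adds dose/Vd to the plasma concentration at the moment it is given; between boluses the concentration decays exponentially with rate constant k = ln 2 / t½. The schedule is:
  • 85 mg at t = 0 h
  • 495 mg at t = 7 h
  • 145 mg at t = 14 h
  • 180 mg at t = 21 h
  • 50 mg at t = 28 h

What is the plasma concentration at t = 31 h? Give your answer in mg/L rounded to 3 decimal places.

k = ln 2 / 16 = 0.04332 per h
Dose 1 (85 mg at t=0 h): 85·exp(−0.04332·31) = 22.191 mg/L
Dose 2 (495 mg at t=7 h): 495·exp(−0.04332·24) = 175.009 mg/L
Dose 3 (145 mg at t=14 h): 145·exp(−0.04332·17) = 69.426 mg/L
Dose 4 (180 mg at t=21 h): 180·exp(−0.04332·10) = 116.716 mg/L
Dose 5 (50 mg at t=28 h): 50·exp(−0.04332·3) = 43.906 mg/L
C(31) = 22.191 + 175.009 + 69.426 + 116.716 + 43.906 = 427.248 mg/L

427.248 mg/L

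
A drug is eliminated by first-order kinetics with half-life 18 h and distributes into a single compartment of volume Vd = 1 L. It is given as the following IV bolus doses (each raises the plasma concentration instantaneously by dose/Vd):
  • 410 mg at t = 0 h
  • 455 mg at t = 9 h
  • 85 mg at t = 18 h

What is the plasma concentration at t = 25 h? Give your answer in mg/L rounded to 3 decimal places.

k = ln 2 / 18 = 0.03851 per h
Dose 1 (410 mg at t=0 h): 410·exp(−0.03851·25) = 156.562 mg/L
Dose 2 (455 mg at t=9 h): 455·exp(−0.03851·16) = 245.714 mg/L
Dose 3 (85 mg at t=18 h): 85·exp(−0.03851·7) = 64.916 mg/L
C(25) = 156.562 + 245.714 + 64.916 = 467.192 mg/L

467.192 mg/L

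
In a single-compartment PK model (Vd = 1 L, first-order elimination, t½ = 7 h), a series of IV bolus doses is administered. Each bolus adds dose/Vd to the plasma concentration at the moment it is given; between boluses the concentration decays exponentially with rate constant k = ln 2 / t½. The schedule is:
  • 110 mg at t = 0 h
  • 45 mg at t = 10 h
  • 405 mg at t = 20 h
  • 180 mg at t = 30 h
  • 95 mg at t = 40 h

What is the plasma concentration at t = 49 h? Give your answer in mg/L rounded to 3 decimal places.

k = ln 2 / 7 = 0.09902 per h
Dose 1 (110 mg at t=0 h): 110·exp(−0.09902·49) = 0.859 mg/L
Dose 2 (45 mg at t=10 h): 45·exp(−0.09902·39) = 0.946 mg/L
Dose 3 (405 mg at t=20 h): 405·exp(−0.09902·29) = 22.926 mg/L
Dose 4 (180 mg at t=30 h): 180·exp(−0.09902·19) = 27.428 mg/L
Dose 5 (95 mg at t=40 h): 95·exp(−0.09902·9) = 38.966 mg/L
C(49) = 0.859 + 0.946 + 22.926 + 27.428 + 38.966 = 91.126 mg/L

91.126 mg/L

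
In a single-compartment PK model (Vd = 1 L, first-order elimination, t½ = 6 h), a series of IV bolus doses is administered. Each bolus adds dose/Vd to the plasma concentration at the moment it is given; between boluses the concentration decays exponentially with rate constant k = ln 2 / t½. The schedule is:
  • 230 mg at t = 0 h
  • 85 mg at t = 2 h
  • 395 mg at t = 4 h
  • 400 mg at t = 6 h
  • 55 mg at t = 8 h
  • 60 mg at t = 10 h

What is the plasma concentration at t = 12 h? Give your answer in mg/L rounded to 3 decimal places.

k = ln 2 / 6 = 0.11552 per h
Dose 1 (230 mg at t=0 h): 230·exp(−0.11552·12) = 57.500 mg/L
Dose 2 (85 mg at t=2 h): 85·exp(−0.11552·10) = 26.773 mg/L
Dose 3 (395 mg at t=4 h): 395·exp(−0.11552·8) = 156.756 mg/L
Dose 4 (400 mg at t=6 h): 400·exp(−0.11552·6) = 200.000 mg/L
Dose 5 (55 mg at t=8 h): 55·exp(−0.11552·4) = 34.648 mg/L
Dose 6 (60 mg at t=10 h): 60·exp(−0.11552·2) = 47.622 mg/L
C(12) = 57.500 + 26.773 + 156.756 + 200.000 + 34.648 + 47.622 = 523.299 mg/L

523.299 mg/L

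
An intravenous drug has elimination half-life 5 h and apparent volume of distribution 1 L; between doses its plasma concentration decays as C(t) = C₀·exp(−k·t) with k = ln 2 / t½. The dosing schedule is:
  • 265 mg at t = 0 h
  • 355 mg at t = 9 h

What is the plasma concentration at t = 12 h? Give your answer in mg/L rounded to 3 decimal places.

k = ln 2 / 5 = 0.13863 per h
Dose 1 (265 mg at t=0 h): 265·exp(−0.13863·12) = 50.208 mg/L
Dose 2 (355 mg at t=9 h): 355·exp(−0.13863·3) = 234.213 mg/L
C(12) = 50.208 + 234.213 = 284.421 mg/L

284.421 mg/L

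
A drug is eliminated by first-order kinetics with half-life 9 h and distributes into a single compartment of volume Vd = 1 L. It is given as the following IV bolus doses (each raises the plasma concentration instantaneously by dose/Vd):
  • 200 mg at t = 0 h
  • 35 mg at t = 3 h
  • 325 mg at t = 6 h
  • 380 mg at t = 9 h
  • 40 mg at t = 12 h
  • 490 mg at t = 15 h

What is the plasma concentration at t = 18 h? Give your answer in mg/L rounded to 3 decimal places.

794.112 mg/L

k = ln 2 / 9 = 0.07702 per h
Dose 1 (200 mg at t=0 h): 200·exp(−0.07702·18) = 50.000 mg/L
Dose 2 (35 mg at t=3 h): 35·exp(−0.07702·15) = 11.024 mg/L
Dose 3 (325 mg at t=6 h): 325·exp(−0.07702·12) = 128.976 mg/L
Dose 4 (380 mg at t=9 h): 380·exp(−0.07702·9) = 190.000 mg/L
Dose 5 (40 mg at t=12 h): 40·exp(−0.07702·6) = 25.198 mg/L
Dose 6 (490 mg at t=15 h): 490·exp(−0.07702·3) = 388.913 mg/L
C(18) = 50.000 + 11.024 + 128.976 + 190.000 + 25.198 + 388.913 = 794.112 mg/L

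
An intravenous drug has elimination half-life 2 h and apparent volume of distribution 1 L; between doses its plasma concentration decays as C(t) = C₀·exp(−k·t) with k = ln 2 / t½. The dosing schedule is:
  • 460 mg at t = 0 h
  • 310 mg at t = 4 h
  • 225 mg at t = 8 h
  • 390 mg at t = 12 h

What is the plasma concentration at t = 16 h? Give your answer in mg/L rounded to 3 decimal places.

118.203 mg/L

k = ln 2 / 2 = 0.34657 per h
Dose 1 (460 mg at t=0 h): 460·exp(−0.34657·16) = 1.797 mg/L
Dose 2 (310 mg at t=4 h): 310·exp(−0.34657·12) = 4.844 mg/L
Dose 3 (225 mg at t=8 h): 225·exp(−0.34657·8) = 14.062 mg/L
Dose 4 (390 mg at t=12 h): 390·exp(−0.34657·4) = 97.500 mg/L
C(16) = 1.797 + 4.844 + 14.062 + 97.500 = 118.203 mg/L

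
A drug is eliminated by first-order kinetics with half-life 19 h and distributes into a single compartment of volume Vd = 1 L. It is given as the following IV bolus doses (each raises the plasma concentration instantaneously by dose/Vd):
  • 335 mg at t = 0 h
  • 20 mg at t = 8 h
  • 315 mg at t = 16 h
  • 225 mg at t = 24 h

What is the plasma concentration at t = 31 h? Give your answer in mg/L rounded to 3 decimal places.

473.295 mg/L

k = ln 2 / 19 = 0.03648 per h
Dose 1 (335 mg at t=0 h): 335·exp(−0.03648·31) = 108.116 mg/L
Dose 2 (20 mg at t=8 h): 20·exp(−0.03648·23) = 8.642 mg/L
Dose 3 (315 mg at t=16 h): 315·exp(−0.03648·15) = 182.245 mg/L
Dose 4 (225 mg at t=24 h): 225·exp(−0.03648·7) = 174.292 mg/L
C(31) = 108.116 + 8.642 + 182.245 + 174.292 = 473.295 mg/L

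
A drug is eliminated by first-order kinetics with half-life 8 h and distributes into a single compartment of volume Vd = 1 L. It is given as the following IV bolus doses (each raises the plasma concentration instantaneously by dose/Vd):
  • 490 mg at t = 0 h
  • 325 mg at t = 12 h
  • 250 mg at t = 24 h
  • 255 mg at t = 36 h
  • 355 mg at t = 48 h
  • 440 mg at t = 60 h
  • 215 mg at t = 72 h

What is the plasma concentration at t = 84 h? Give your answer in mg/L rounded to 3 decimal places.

153.041 mg/L

k = ln 2 / 8 = 0.08664 per h
Dose 1 (490 mg at t=0 h): 490·exp(−0.08664·84) = 0.338 mg/L
Dose 2 (325 mg at t=12 h): 325·exp(−0.08664·72) = 0.635 mg/L
Dose 3 (250 mg at t=24 h): 250·exp(−0.08664·60) = 1.381 mg/L
Dose 4 (255 mg at t=36 h): 255·exp(−0.08664·48) = 3.984 mg/L
Dose 5 (355 mg at t=48 h): 355·exp(−0.08664·36) = 15.689 mg/L
Dose 6 (440 mg at t=60 h): 440·exp(−0.08664·24) = 55.000 mg/L
Dose 7 (215 mg at t=72 h): 215·exp(−0.08664·12) = 76.014 mg/L
C(84) = 0.338 + 0.635 + 1.381 + 3.984 + 15.689 + 55.000 + 76.014 = 153.041 mg/L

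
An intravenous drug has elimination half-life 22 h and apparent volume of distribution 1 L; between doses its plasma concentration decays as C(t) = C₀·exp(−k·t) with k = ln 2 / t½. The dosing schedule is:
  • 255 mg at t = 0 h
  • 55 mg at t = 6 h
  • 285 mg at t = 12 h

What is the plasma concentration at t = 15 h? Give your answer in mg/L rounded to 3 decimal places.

k = ln 2 / 22 = 0.03151 per h
Dose 1 (255 mg at t=0 h): 255·exp(−0.03151·15) = 158.962 mg/L
Dose 2 (55 mg at t=6 h): 55·exp(−0.03151·9) = 41.420 mg/L
Dose 3 (285 mg at t=12 h): 285·exp(−0.03151·3) = 259.296 mg/L
C(15) = 158.962 + 41.420 + 259.296 = 459.678 mg/L

459.678 mg/L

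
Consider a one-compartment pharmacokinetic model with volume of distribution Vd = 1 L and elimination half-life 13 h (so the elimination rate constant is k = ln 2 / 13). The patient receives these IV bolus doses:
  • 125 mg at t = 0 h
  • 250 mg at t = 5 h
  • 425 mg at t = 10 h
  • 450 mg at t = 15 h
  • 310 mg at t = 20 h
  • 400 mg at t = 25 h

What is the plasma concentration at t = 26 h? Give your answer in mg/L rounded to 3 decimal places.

1148.609 mg/L

k = ln 2 / 13 = 0.05332 per h
Dose 1 (125 mg at t=0 h): 125·exp(−0.05332·26) = 31.250 mg/L
Dose 2 (250 mg at t=5 h): 250·exp(−0.05332·21) = 81.594 mg/L
Dose 3 (425 mg at t=10 h): 425·exp(−0.05332·16) = 181.088 mg/L
Dose 4 (450 mg at t=15 h): 450·exp(−0.05332·11) = 250.320 mg/L
Dose 5 (310 mg at t=20 h): 310·exp(−0.05332·6) = 225.126 mg/L
Dose 6 (400 mg at t=25 h): 400·exp(−0.05332·1) = 379.231 mg/L
C(26) = 31.250 + 81.594 + 181.088 + 250.320 + 225.126 + 379.231 = 1148.609 mg/L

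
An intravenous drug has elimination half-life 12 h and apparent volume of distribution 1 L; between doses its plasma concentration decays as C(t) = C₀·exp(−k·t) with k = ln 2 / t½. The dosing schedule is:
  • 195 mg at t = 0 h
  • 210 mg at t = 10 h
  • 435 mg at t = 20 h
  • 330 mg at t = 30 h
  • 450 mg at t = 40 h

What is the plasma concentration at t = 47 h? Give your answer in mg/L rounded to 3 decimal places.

k = ln 2 / 12 = 0.05776 per h
Dose 1 (195 mg at t=0 h): 195·exp(−0.05776·47) = 12.912 mg/L
Dose 2 (210 mg at t=10 h): 210·exp(−0.05776·37) = 24.777 mg/L
Dose 3 (435 mg at t=20 h): 435·exp(−0.05776·27) = 91.447 mg/L
Dose 4 (330 mg at t=30 h): 330·exp(−0.05776·17) = 123.610 mg/L
Dose 5 (450 mg at t=40 h): 450·exp(−0.05776·7) = 300.339 mg/L
C(47) = 12.912 + 24.777 + 91.447 + 123.610 + 300.339 = 553.086 mg/L

553.086 mg/L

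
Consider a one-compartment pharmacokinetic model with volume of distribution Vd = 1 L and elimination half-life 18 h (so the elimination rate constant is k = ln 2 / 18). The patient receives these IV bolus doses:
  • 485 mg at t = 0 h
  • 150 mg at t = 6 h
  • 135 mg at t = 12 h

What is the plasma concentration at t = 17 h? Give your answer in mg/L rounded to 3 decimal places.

461.580 mg/L

k = ln 2 / 18 = 0.03851 per h
Dose 1 (485 mg at t=0 h): 485·exp(−0.03851·17) = 252.020 mg/L
Dose 2 (150 mg at t=6 h): 150·exp(−0.03851·11) = 98.204 mg/L
Dose 3 (135 mg at t=12 h): 135·exp(−0.03851·5) = 111.356 mg/L
C(17) = 252.020 + 98.204 + 111.356 = 461.580 mg/L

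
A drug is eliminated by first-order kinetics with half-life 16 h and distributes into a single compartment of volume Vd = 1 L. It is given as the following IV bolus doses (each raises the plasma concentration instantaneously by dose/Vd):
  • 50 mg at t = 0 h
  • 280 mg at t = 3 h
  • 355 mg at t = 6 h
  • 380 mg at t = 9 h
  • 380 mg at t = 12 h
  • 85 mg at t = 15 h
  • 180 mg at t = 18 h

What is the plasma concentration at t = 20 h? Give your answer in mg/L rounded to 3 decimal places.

k = ln 2 / 16 = 0.04332 per h
Dose 1 (50 mg at t=0 h): 50·exp(−0.04332·20) = 21.022 mg/L
Dose 2 (280 mg at t=3 h): 280·exp(−0.04332·17) = 134.064 mg/L
Dose 3 (355 mg at t=6 h): 355·exp(−0.04332·14) = 193.565 mg/L
Dose 4 (380 mg at t=9 h): 380·exp(−0.04332·11) = 235.953 mg/L
Dose 5 (380 mg at t=12 h): 380·exp(−0.04332·8) = 268.701 mg/L
Dose 6 (85 mg at t=15 h): 85·exp(−0.04332·5) = 68.446 mg/L
Dose 7 (180 mg at t=18 h): 180·exp(−0.04332·2) = 165.061 mg/L
C(20) = 21.022 + 134.064 + 193.565 + 235.953 + 268.701 + 68.446 + 165.061 = 1086.812 mg/L

1086.812 mg/L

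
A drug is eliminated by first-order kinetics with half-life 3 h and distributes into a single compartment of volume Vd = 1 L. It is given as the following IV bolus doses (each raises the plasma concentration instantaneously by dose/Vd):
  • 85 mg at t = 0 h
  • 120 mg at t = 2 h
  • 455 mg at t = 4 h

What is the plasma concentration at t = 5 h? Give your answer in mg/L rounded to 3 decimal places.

447.907 mg/L

k = ln 2 / 3 = 0.23105 per h
Dose 1 (85 mg at t=0 h): 85·exp(−0.23105·5) = 26.773 mg/L
Dose 2 (120 mg at t=2 h): 120·exp(−0.23105·3) = 60.000 mg/L
Dose 3 (455 mg at t=4 h): 455·exp(−0.23105·1) = 361.134 mg/L
C(5) = 26.773 + 60.000 + 361.134 = 447.907 mg/L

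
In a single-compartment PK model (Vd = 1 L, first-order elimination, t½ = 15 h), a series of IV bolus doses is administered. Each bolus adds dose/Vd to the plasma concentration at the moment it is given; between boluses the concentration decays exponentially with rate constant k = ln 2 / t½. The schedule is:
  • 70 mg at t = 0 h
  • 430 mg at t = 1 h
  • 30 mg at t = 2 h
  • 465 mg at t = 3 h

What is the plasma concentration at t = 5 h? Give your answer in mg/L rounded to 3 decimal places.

863.059 mg/L

k = ln 2 / 15 = 0.04621 per h
Dose 1 (70 mg at t=0 h): 70·exp(−0.04621·5) = 55.559 mg/L
Dose 2 (430 mg at t=1 h): 430·exp(−0.04621·4) = 357.432 mg/L
Dose 3 (30 mg at t=2 h): 30·exp(−0.04621·3) = 26.117 mg/L
Dose 4 (465 mg at t=3 h): 465·exp(−0.04621·2) = 423.951 mg/L
C(5) = 55.559 + 357.432 + 26.117 + 423.951 = 863.059 mg/L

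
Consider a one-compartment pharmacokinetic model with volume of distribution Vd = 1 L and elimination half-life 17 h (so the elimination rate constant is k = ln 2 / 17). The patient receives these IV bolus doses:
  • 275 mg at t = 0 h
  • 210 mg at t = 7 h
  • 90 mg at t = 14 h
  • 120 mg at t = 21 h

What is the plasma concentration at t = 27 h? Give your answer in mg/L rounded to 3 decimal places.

k = ln 2 / 17 = 0.04077 per h
Dose 1 (275 mg at t=0 h): 275·exp(−0.04077·27) = 91.459 mg/L
Dose 2 (210 mg at t=7 h): 210·exp(−0.04077·20) = 92.911 mg/L
Dose 3 (90 mg at t=14 h): 90·exp(−0.04077·13) = 52.972 mg/L
Dose 4 (120 mg at t=21 h): 120·exp(−0.04077·6) = 93.958 mg/L
C(27) = 91.459 + 92.911 + 52.972 + 93.958 = 331.300 mg/L

331.300 mg/L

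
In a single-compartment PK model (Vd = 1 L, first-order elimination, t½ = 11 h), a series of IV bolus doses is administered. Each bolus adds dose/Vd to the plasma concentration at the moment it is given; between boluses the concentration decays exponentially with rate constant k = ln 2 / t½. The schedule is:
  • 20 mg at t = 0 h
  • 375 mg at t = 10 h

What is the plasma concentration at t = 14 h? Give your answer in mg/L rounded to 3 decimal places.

k = ln 2 / 11 = 0.06301 per h
Dose 1 (20 mg at t=0 h): 20·exp(−0.06301·14) = 8.278 mg/L
Dose 2 (375 mg at t=10 h): 375·exp(−0.06301·4) = 291.451 mg/L
C(14) = 8.278 + 291.451 = 299.729 mg/L

299.729 mg/L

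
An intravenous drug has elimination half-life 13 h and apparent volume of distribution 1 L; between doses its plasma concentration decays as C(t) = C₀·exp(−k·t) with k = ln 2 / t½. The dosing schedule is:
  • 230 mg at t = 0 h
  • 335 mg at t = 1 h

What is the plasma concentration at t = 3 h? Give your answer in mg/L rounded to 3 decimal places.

k = ln 2 / 13 = 0.05332 per h
Dose 1 (230 mg at t=0 h): 230·exp(−0.05332·3) = 196.001 mg/L
Dose 2 (335 mg at t=1 h): 335·exp(−0.05332·2) = 301.115 mg/L
C(3) = 196.001 + 301.115 = 497.117 mg/L

497.117 mg/L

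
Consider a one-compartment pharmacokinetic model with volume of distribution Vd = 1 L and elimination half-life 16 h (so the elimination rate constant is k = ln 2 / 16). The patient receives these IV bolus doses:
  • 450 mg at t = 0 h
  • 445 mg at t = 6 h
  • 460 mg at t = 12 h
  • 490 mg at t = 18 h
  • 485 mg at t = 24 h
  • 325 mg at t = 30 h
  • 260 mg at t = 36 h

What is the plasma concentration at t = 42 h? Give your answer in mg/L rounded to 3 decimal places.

1081.254 mg/L

k = ln 2 / 16 = 0.04332 per h
Dose 1 (450 mg at t=0 h): 450·exp(−0.04332·42) = 72.947 mg/L
Dose 2 (445 mg at t=6 h): 445·exp(−0.04332·36) = 93.550 mg/L
Dose 3 (460 mg at t=12 h): 460·exp(−0.04332·30) = 125.408 mg/L
Dose 4 (490 mg at t=18 h): 490·exp(−0.04332·24) = 173.241 mg/L
Dose 5 (485 mg at t=24 h): 485·exp(−0.04332·18) = 222.373 mg/L
Dose 6 (325 mg at t=30 h): 325·exp(−0.04332·12) = 193.246 mg/L
Dose 7 (260 mg at t=36 h): 260·exp(−0.04332·6) = 200.487 mg/L
C(42) = 72.947 + 93.550 + 125.408 + 173.241 + 222.373 + 193.246 + 200.487 = 1081.254 mg/L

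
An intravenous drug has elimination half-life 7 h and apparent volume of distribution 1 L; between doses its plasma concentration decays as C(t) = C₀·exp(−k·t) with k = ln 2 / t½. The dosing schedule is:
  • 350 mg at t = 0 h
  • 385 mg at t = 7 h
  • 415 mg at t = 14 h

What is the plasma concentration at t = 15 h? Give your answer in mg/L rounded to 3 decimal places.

k = ln 2 / 7 = 0.09902 per h
Dose 1 (350 mg at t=0 h): 350·exp(−0.09902·15) = 79.251 mg/L
Dose 2 (385 mg at t=7 h): 385·exp(−0.09902·8) = 174.352 mg/L
Dose 3 (415 mg at t=14 h): 415·exp(−0.09902·1) = 375.875 mg/L
C(15) = 79.251 + 174.352 + 375.875 = 629.478 mg/L

629.478 mg/L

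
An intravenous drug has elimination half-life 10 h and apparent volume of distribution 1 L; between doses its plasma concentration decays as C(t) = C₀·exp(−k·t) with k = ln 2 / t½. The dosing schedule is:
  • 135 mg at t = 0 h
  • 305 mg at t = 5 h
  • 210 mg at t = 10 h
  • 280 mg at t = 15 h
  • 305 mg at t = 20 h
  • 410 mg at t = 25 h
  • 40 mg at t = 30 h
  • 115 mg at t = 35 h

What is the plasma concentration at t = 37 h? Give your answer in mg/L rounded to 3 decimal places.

533.907 mg/L

k = ln 2 / 10 = 0.06931 per h
Dose 1 (135 mg at t=0 h): 135·exp(−0.06931·37) = 10.388 mg/L
Dose 2 (305 mg at t=5 h): 305·exp(−0.06931·32) = 33.190 mg/L
Dose 3 (210 mg at t=10 h): 210·exp(−0.06931·27) = 32.318 mg/L
Dose 4 (280 mg at t=15 h): 280·exp(−0.06931·22) = 60.939 mg/L
Dose 5 (305 mg at t=20 h): 305·exp(−0.06931·17) = 93.875 mg/L
Dose 6 (410 mg at t=25 h): 410·exp(−0.06931·12) = 178.463 mg/L
Dose 7 (40 mg at t=30 h): 40·exp(−0.06931·7) = 24.623 mg/L
Dose 8 (115 mg at t=35 h): 115·exp(−0.06931·2) = 100.113 mg/L
C(37) = 10.388 + 33.190 + 32.318 + 60.939 + 93.875 + 178.463 + 24.623 + 100.113 = 533.907 mg/L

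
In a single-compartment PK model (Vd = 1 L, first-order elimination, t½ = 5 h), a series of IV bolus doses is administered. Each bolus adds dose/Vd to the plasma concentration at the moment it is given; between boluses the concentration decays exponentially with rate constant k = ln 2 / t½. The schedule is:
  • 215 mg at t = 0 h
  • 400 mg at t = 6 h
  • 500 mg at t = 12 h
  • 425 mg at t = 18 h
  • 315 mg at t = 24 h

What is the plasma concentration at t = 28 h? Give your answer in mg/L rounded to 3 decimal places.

k = ln 2 / 5 = 0.13863 per h
Dose 1 (215 mg at t=0 h): 215·exp(−0.13863·28) = 4.433 mg/L
Dose 2 (400 mg at t=6 h): 400·exp(−0.13863·22) = 18.946 mg/L
Dose 3 (500 mg at t=12 h): 500·exp(−0.13863·16) = 54.409 mg/L
Dose 4 (425 mg at t=18 h): 425·exp(−0.13863·10) = 106.250 mg/L
Dose 5 (315 mg at t=24 h): 315·exp(−0.13863·4) = 180.920 mg/L
C(28) = 4.433 + 18.946 + 54.409 + 106.250 + 180.920 = 364.959 mg/L

364.959 mg/L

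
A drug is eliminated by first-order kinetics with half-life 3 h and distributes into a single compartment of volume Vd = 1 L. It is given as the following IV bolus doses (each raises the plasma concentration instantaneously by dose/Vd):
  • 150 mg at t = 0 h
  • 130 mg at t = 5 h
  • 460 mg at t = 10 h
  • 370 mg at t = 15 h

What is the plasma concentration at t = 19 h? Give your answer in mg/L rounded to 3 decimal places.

k = ln 2 / 3 = 0.23105 per h
Dose 1 (150 mg at t=0 h): 150·exp(−0.23105·19) = 1.860 mg/L
Dose 2 (130 mg at t=5 h): 130·exp(−0.23105·14) = 5.118 mg/L
Dose 3 (460 mg at t=10 h): 460·exp(−0.23105·9) = 57.500 mg/L
Dose 4 (370 mg at t=15 h): 370·exp(−0.23105·4) = 146.835 mg/L
C(19) = 1.860 + 5.118 + 57.500 + 146.835 = 211.313 mg/L

211.313 mg/L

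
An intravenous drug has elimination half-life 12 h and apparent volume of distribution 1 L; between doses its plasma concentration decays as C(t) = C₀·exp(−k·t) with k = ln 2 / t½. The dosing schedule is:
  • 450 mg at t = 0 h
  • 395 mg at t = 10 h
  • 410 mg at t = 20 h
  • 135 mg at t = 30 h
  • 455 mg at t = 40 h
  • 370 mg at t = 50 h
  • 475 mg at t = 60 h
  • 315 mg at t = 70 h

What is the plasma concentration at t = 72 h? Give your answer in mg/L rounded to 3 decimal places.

743.918 mg/L

k = ln 2 / 12 = 0.05776 per h
Dose 1 (450 mg at t=0 h): 450·exp(−0.05776·72) = 7.031 mg/L
Dose 2 (395 mg at t=10 h): 395·exp(−0.05776·62) = 10.997 mg/L
Dose 3 (410 mg at t=20 h): 410·exp(−0.05776·52) = 20.339 mg/L
Dose 4 (135 mg at t=30 h): 135·exp(−0.05776·42) = 11.932 mg/L
Dose 5 (455 mg at t=40 h): 455·exp(−0.05776·32) = 71.658 mg/L
Dose 6 (370 mg at t=50 h): 370·exp(−0.05776·22) = 103.828 mg/L
Dose 7 (475 mg at t=60 h): 475·exp(−0.05776·12) = 237.500 mg/L
Dose 8 (315 mg at t=70 h): 315·exp(−0.05776·2) = 280.633 mg/L
C(72) = 7.031 + 10.997 + 20.339 + 11.932 + 71.658 + 103.828 + 237.500 + 280.633 = 743.918 mg/L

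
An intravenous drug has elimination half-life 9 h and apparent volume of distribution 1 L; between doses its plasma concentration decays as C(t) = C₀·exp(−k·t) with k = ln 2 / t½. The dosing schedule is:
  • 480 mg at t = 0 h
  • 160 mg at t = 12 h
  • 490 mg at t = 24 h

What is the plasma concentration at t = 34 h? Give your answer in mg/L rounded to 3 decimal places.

k = ln 2 / 9 = 0.07702 per h
Dose 1 (480 mg at t=0 h): 480·exp(−0.07702·34) = 34.996 mg/L
Dose 2 (160 mg at t=12 h): 160·exp(−0.07702·22) = 29.395 mg/L
Dose 3 (490 mg at t=24 h): 490·exp(−0.07702·10) = 226.839 mg/L
C(34) = 34.996 + 29.395 + 226.839 = 291.230 mg/L

291.230 mg/L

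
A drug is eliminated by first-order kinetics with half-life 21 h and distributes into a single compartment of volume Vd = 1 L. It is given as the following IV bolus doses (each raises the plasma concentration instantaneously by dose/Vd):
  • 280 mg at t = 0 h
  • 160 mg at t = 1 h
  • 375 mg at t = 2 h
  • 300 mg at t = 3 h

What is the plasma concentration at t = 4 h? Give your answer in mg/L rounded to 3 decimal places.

1031.588 mg/L

k = ln 2 / 21 = 0.03301 per h
Dose 1 (280 mg at t=0 h): 280·exp(−0.03301·4) = 245.369 mg/L
Dose 2 (160 mg at t=1 h): 160·exp(−0.03301·3) = 144.916 mg/L
Dose 3 (375 mg at t=2 h): 375·exp(−0.03301·2) = 351.044 mg/L
Dose 4 (300 mg at t=3 h): 300·exp(−0.03301·1) = 290.260 mg/L
C(4) = 245.369 + 144.916 + 351.044 + 290.260 = 1031.588 mg/L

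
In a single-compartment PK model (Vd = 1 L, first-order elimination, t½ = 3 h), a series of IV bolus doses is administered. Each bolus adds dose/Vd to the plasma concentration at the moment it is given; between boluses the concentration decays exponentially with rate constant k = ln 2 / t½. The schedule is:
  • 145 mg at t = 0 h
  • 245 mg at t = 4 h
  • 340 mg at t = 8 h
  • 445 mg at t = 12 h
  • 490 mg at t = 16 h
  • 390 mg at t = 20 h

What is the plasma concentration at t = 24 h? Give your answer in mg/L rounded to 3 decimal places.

k = ln 2 / 3 = 0.23105 per h
Dose 1 (145 mg at t=0 h): 145·exp(−0.23105·24) = 0.566 mg/L
Dose 2 (245 mg at t=4 h): 245·exp(−0.23105·20) = 2.412 mg/L
Dose 3 (340 mg at t=8 h): 340·exp(−0.23105·16) = 8.433 mg/L
Dose 4 (445 mg at t=12 h): 445·exp(−0.23105·12) = 27.812 mg/L
Dose 5 (490 mg at t=16 h): 490·exp(−0.23105·8) = 77.170 mg/L
Dose 6 (390 mg at t=20 h): 390·exp(−0.23105·4) = 154.772 mg/L
C(24) = 0.566 + 2.412 + 8.433 + 27.812 + 77.170 + 154.772 = 271.165 mg/L

271.165 mg/L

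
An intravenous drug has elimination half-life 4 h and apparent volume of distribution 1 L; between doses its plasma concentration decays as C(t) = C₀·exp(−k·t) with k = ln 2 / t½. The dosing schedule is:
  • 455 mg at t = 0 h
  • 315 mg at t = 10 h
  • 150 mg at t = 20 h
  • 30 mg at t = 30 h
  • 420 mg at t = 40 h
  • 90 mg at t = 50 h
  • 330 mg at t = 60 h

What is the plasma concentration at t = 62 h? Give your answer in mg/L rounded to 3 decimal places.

k = ln 2 / 4 = 0.17329 per h
Dose 1 (455 mg at t=0 h): 455·exp(−0.17329·62) = 0.010 mg/L
Dose 2 (315 mg at t=10 h): 315·exp(−0.17329·52) = 0.038 mg/L
Dose 3 (150 mg at t=20 h): 150·exp(−0.17329·42) = 0.104 mg/L
Dose 4 (30 mg at t=30 h): 30·exp(−0.17329·32) = 0.117 mg/L
Dose 5 (420 mg at t=40 h): 420·exp(−0.17329·22) = 9.281 mg/L
Dose 6 (90 mg at t=50 h): 90·exp(−0.17329·12) = 11.250 mg/L
Dose 7 (330 mg at t=60 h): 330·exp(−0.17329·2) = 233.345 mg/L
C(62) = 0.010 + 0.038 + 0.104 + 0.117 + 9.281 + 11.250 + 233.345 = 254.145 mg/L

254.145 mg/L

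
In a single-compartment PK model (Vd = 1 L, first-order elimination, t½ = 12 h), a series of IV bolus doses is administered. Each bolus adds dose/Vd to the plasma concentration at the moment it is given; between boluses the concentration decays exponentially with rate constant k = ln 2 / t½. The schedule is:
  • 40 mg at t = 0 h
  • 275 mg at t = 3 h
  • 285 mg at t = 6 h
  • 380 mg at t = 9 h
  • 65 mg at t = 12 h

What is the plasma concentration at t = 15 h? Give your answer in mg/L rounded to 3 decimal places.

647.139 mg/L

k = ln 2 / 12 = 0.05776 per h
Dose 1 (40 mg at t=0 h): 40·exp(−0.05776·15) = 16.818 mg/L
Dose 2 (275 mg at t=3 h): 275·exp(−0.05776·12) = 137.500 mg/L
Dose 3 (285 mg at t=6 h): 285·exp(−0.05776·9) = 169.462 mg/L
Dose 4 (380 mg at t=9 h): 380·exp(−0.05776·6) = 268.701 mg/L
Dose 5 (65 mg at t=12 h): 65·exp(−0.05776·3) = 54.658 mg/L
C(15) = 16.818 + 137.500 + 169.462 + 268.701 + 54.658 = 647.139 mg/L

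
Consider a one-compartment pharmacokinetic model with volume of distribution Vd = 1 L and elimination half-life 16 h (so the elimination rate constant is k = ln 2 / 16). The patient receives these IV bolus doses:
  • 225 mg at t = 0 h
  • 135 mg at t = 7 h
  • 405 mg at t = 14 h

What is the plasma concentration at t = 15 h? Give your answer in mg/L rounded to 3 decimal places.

600.770 mg/L

k = ln 2 / 16 = 0.04332 per h
Dose 1 (225 mg at t=0 h): 225·exp(−0.04332·15) = 117.481 mg/L
Dose 2 (135 mg at t=7 h): 135·exp(−0.04332·8) = 95.459 mg/L
Dose 3 (405 mg at t=14 h): 405·exp(−0.04332·1) = 387.829 mg/L
C(15) = 117.481 + 95.459 + 387.829 = 600.770 mg/L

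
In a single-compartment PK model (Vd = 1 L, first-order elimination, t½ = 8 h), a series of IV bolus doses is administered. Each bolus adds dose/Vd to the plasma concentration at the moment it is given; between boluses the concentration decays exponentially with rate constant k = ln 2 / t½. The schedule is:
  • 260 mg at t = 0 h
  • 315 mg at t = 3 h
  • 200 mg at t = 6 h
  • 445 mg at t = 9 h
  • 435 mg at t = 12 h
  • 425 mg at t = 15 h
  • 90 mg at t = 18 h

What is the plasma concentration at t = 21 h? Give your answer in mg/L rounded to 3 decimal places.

k = ln 2 / 8 = 0.08664 per h
Dose 1 (260 mg at t=0 h): 260·exp(−0.08664·21) = 42.147 mg/L
Dose 2 (315 mg at t=3 h): 315·exp(−0.08664·18) = 66.221 mg/L
Dose 3 (200 mg at t=6 h): 200·exp(−0.08664·15) = 54.525 mg/L
Dose 4 (445 mg at t=9 h): 445·exp(−0.08664·12) = 157.331 mg/L
Dose 5 (435 mg at t=12 h): 435·exp(−0.08664·9) = 199.448 mg/L
Dose 6 (425 mg at t=15 h): 425·exp(−0.08664·6) = 252.707 mg/L
Dose 7 (90 mg at t=18 h): 90·exp(−0.08664·3) = 69.399 mg/L
C(21) = 42.147 + 66.221 + 54.525 + 157.331 + 199.448 + 252.707 + 69.399 = 841.779 mg/L

841.779 mg/L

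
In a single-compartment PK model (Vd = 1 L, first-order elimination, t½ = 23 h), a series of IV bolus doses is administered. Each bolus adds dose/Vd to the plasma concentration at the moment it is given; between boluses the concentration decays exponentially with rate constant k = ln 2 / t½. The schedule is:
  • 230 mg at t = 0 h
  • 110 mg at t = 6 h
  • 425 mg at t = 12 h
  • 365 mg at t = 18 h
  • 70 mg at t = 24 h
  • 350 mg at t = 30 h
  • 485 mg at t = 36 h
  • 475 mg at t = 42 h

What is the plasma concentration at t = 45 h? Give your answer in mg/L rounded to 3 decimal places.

k = ln 2 / 23 = 0.03014 per h
Dose 1 (230 mg at t=0 h): 230·exp(−0.03014·45) = 59.259 mg/L
Dose 2 (110 mg at t=6 h): 110·exp(−0.03014·39) = 33.959 mg/L
Dose 3 (425 mg at t=12 h): 425·exp(−0.03014·33) = 157.209 mg/L
Dose 4 (365 mg at t=18 h): 365·exp(−0.03014·27) = 161.774 mg/L
Dose 5 (70 mg at t=24 h): 70·exp(−0.03014·21) = 37.174 mg/L
Dose 6 (350 mg at t=30 h): 350·exp(−0.03014·15) = 222.712 mg/L
Dose 7 (485 mg at t=36 h): 485·exp(−0.03014·9) = 369.783 mg/L
Dose 8 (475 mg at t=42 h): 475·exp(−0.03014·3) = 433.939 mg/L
C(45) = 59.259 + 33.959 + 157.209 + 161.774 + 37.174 + 222.712 + 369.783 + 433.939 = 1475.810 mg/L

1475.810 mg/L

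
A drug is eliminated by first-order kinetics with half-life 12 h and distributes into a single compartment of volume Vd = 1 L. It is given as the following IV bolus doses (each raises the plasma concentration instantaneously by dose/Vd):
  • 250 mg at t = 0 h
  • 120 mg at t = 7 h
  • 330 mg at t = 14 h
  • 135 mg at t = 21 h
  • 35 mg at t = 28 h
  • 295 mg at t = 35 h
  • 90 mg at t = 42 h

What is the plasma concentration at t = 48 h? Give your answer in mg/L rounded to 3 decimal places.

315.429 mg/L

k = ln 2 / 12 = 0.05776 per h
Dose 1 (250 mg at t=0 h): 250·exp(−0.05776·48) = 15.625 mg/L
Dose 2 (120 mg at t=7 h): 120·exp(−0.05776·41) = 11.237 mg/L
Dose 3 (330 mg at t=14 h): 330·exp(−0.05776·34) = 46.302 mg/L
Dose 4 (135 mg at t=21 h): 135·exp(−0.05776·27) = 28.380 mg/L
Dose 5 (35 mg at t=28 h): 35·exp(−0.05776·20) = 11.024 mg/L
Dose 6 (295 mg at t=35 h): 295·exp(−0.05776·13) = 139.221 mg/L
Dose 7 (90 mg at t=42 h): 90·exp(−0.05776·6) = 63.640 mg/L
C(48) = 15.625 + 11.237 + 46.302 + 28.380 + 11.024 + 139.221 + 63.640 = 315.429 mg/L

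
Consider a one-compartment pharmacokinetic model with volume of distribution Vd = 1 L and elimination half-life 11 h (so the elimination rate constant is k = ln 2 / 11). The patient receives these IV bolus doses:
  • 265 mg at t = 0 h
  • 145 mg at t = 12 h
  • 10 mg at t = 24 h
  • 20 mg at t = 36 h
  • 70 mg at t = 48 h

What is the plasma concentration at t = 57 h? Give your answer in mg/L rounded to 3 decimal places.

62.086 mg/L

k = ln 2 / 11 = 0.06301 per h
Dose 1 (265 mg at t=0 h): 265·exp(−0.06301·57) = 7.301 mg/L
Dose 2 (145 mg at t=12 h): 145·exp(−0.06301·45) = 8.509 mg/L
Dose 3 (10 mg at t=24 h): 10·exp(−0.06301·33) = 1.250 mg/L
Dose 4 (20 mg at t=36 h): 20·exp(−0.06301·21) = 5.325 mg/L
Dose 5 (70 mg at t=48 h): 70·exp(−0.06301·9) = 39.701 mg/L
C(57) = 7.301 + 8.509 + 1.250 + 5.325 + 39.701 = 62.086 mg/L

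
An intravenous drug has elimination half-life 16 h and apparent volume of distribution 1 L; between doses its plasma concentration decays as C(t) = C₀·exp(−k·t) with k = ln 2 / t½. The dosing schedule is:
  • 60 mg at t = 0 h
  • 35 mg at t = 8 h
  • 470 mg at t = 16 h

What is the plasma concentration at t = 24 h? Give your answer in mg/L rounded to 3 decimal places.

k = ln 2 / 16 = 0.04332 per h
Dose 1 (60 mg at t=0 h): 60·exp(−0.04332·24) = 21.213 mg/L
Dose 2 (35 mg at t=8 h): 35·exp(−0.04332·16) = 17.500 mg/L
Dose 3 (470 mg at t=16 h): 470·exp(−0.04332·8) = 332.340 mg/L
C(24) = 21.213 + 17.500 + 332.340 = 371.053 mg/L

371.053 mg/L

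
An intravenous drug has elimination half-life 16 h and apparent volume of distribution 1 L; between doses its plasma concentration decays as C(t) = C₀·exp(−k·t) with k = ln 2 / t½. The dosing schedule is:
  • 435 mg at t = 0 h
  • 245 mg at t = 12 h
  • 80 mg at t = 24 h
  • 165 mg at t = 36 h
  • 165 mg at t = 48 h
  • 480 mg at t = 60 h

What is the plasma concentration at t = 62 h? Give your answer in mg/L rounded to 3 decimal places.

k = ln 2 / 16 = 0.04332 per h
Dose 1 (435 mg at t=0 h): 435·exp(−0.04332·62) = 29.648 mg/L
Dose 2 (245 mg at t=12 h): 245·exp(−0.04332·50) = 28.083 mg/L
Dose 3 (80 mg at t=24 h): 80·exp(−0.04332·38) = 15.422 mg/L
Dose 4 (165 mg at t=36 h): 165·exp(−0.04332·26) = 53.495 mg/L
Dose 5 (165 mg at t=48 h): 165·exp(−0.04332·14) = 89.967 mg/L
Dose 6 (480 mg at t=60 h): 480·exp(−0.04332·2) = 440.162 mg/L
C(62) = 29.648 + 28.083 + 15.422 + 53.495 + 89.967 + 440.162 = 656.777 mg/L

656.777 mg/L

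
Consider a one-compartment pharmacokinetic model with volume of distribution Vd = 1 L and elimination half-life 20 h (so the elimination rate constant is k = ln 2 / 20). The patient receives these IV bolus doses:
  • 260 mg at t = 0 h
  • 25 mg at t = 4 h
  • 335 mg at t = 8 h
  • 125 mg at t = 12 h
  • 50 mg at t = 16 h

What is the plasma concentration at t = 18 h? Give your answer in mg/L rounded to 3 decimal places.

539.784 mg/L

k = ln 2 / 20 = 0.03466 per h
Dose 1 (260 mg at t=0 h): 260·exp(−0.03466·18) = 139.331 mg/L
Dose 2 (25 mg at t=4 h): 25·exp(−0.03466·14) = 15.389 mg/L
Dose 3 (335 mg at t=8 h): 335·exp(−0.03466·10) = 236.881 mg/L
Dose 4 (125 mg at t=12 h): 125·exp(−0.03466·6) = 101.532 mg/L
Dose 5 (50 mg at t=16 h): 50·exp(−0.03466·2) = 46.652 mg/L
C(18) = 139.331 + 15.389 + 236.881 + 101.532 + 46.652 = 539.784 mg/L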